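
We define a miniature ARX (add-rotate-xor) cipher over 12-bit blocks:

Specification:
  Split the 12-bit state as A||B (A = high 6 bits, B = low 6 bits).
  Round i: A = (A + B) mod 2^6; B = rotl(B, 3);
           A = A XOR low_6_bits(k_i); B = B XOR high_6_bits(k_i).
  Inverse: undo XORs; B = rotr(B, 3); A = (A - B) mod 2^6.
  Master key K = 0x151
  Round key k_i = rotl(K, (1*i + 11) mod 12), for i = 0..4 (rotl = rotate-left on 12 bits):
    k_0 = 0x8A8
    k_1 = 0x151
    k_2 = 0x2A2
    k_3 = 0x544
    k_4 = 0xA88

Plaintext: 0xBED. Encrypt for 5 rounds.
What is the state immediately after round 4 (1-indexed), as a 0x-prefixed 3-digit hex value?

s_0 = plaintext = 0xBED
s_1 = Round(s_0, k_0) = 0xD0F
s_2 = Round(s_1, k_1) = 0x4BC
s_3 = Round(s_2, k_2) = 0xB2D
s_4 = Round(s_3, k_3) = 0x778
s_5 = Round(s_4, k_4) = 0x76D

0x778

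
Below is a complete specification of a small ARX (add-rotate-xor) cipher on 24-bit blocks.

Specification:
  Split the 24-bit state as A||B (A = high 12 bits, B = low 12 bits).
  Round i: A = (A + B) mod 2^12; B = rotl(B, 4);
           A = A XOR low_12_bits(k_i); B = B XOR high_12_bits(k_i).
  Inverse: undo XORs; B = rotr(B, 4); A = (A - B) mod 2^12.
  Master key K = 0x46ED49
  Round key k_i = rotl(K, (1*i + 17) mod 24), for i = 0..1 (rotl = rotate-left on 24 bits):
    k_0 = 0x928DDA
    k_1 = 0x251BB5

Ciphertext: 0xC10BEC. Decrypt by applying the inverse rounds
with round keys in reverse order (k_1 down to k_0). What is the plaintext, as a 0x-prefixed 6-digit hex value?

0x48534B

s_0 = ciphertext = 0xC10BEC
s_1 = InvRound(s_0, k_1) = 0xA0AD9B
s_2 = InvRound(s_1, k_0) = 0x48534B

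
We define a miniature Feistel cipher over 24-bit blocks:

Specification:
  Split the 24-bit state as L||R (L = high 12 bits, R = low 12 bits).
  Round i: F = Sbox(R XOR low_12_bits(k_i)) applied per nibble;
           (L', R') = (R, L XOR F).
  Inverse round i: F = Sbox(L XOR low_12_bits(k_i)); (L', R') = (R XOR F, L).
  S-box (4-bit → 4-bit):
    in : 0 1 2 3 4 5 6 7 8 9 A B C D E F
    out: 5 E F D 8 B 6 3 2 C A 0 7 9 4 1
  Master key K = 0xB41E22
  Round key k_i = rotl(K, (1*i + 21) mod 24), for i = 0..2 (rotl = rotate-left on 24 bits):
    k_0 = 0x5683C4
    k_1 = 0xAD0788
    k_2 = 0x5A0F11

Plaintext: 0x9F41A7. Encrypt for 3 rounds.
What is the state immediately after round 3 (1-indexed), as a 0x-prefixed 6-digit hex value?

0xF4932B

s_0 = plaintext = 0x9F41A7
s_1 = Round(s_0, k_0) = 0x1A7699
s_2 = Round(s_1, k_1) = 0x699F49
s_3 = Round(s_2, k_2) = 0xF4932B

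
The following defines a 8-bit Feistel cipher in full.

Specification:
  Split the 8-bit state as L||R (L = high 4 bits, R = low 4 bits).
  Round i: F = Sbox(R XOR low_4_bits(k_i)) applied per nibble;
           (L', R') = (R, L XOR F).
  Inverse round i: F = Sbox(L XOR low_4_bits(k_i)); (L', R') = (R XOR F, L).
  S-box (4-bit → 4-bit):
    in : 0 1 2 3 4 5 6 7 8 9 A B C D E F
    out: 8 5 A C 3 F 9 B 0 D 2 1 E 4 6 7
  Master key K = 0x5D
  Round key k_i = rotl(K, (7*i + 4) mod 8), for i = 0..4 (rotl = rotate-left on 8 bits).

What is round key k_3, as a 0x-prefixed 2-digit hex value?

K = 0x5D
k_0 = rotl(K, (7*0+4) mod 8) = rotl(K, 4) = 0xD5
k_1 = rotl(K, (7*1+4) mod 8) = rotl(K, 3) = 0xEA
k_2 = rotl(K, (7*2+4) mod 8) = rotl(K, 2) = 0x75
k_3 = rotl(K, (7*3+4) mod 8) = rotl(K, 1) = 0xBA

0xBA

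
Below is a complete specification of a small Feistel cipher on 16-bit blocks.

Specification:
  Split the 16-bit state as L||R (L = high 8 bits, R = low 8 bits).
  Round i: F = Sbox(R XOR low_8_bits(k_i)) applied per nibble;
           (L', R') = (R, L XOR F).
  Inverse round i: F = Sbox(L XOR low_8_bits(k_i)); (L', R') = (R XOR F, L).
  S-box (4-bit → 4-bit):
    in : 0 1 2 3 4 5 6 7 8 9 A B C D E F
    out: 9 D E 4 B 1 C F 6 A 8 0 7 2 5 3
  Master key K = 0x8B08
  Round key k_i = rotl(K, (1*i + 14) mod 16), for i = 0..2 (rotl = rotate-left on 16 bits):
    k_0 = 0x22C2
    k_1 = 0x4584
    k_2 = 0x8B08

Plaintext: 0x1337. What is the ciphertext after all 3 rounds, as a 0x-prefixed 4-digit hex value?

0xBB26

s_0 = plaintext = 0x1337
s_1 = Round(s_0, k_0) = 0x3722
s_2 = Round(s_1, k_1) = 0x22BB
s_3 = Round(s_2, k_2) = 0xBB26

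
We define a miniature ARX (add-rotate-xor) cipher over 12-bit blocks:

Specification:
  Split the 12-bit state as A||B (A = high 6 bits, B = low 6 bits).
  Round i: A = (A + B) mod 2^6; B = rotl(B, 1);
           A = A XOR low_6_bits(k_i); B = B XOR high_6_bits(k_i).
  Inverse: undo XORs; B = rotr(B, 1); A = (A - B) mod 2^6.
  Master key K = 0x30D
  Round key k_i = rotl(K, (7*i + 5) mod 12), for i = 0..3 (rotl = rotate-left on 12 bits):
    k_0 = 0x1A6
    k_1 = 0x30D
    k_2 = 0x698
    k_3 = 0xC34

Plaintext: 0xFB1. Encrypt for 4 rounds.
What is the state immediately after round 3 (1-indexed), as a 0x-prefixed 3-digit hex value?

0xC94

s_0 = plaintext = 0xFB1
s_1 = Round(s_0, k_0) = 0x265
s_2 = Round(s_1, k_1) = 0x8C7
s_3 = Round(s_2, k_2) = 0xC94
s_4 = Round(s_3, k_3) = 0xC98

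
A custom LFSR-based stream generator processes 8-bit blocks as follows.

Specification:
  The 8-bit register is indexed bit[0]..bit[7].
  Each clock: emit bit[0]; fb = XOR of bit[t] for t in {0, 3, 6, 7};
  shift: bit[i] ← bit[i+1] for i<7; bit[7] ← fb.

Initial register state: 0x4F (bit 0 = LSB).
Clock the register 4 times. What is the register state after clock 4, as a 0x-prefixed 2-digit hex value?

0x14

reg_0 = 0x4F
clock 1: out=1, reg = 0xA7
clock 2: out=1, reg = 0x53
clock 3: out=1, reg = 0x29
clock 4: out=1, reg = 0x14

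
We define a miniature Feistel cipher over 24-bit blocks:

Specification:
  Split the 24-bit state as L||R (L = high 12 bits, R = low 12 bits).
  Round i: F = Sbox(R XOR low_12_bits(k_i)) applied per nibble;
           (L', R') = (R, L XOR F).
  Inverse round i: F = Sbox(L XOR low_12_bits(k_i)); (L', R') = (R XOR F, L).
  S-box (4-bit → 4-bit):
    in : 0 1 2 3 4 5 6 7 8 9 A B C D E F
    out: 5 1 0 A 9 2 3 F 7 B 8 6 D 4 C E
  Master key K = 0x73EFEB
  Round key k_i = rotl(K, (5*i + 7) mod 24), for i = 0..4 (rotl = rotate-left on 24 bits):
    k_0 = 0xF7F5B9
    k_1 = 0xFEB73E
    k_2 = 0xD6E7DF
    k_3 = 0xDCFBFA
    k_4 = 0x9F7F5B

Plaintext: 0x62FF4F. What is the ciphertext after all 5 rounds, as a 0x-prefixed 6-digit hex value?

s_0 = plaintext = 0x62FF4F
s_1 = Round(s_0, k_0) = 0xF4FECC
s_2 = Round(s_1, k_1) = 0xECC4AF
s_3 = Round(s_2, k_2) = 0x4AF439
s_4 = Round(s_3, k_3) = 0x439A75
s_5 = Round(s_4, k_4) = 0xA75635

0xA75635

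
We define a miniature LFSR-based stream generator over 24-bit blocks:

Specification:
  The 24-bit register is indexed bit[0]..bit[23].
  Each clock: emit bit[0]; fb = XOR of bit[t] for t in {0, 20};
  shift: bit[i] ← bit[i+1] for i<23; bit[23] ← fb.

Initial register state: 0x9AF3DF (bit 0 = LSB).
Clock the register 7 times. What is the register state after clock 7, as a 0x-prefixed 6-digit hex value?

0x6D35E7

reg_0 = 0x9AF3DF
clock 1: out=1, reg = 0x4D79EF
clock 2: out=1, reg = 0xA6BCF7
clock 3: out=1, reg = 0xD35E7B
clock 4: out=1, reg = 0x69AF3D
clock 5: out=1, reg = 0xB4D79E
clock 6: out=0, reg = 0xDA6BCF
clock 7: out=1, reg = 0x6D35E7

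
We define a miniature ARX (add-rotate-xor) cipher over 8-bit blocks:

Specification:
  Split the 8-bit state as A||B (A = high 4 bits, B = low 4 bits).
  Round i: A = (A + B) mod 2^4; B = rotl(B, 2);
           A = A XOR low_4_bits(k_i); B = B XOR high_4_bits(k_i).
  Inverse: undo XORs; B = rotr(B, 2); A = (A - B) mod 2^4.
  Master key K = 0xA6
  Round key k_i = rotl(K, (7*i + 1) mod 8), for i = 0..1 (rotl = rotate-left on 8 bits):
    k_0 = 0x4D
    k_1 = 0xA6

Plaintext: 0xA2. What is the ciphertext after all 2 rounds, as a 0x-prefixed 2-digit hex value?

0xB9

s_0 = plaintext = 0xA2
s_1 = Round(s_0, k_0) = 0x1C
s_2 = Round(s_1, k_1) = 0xB9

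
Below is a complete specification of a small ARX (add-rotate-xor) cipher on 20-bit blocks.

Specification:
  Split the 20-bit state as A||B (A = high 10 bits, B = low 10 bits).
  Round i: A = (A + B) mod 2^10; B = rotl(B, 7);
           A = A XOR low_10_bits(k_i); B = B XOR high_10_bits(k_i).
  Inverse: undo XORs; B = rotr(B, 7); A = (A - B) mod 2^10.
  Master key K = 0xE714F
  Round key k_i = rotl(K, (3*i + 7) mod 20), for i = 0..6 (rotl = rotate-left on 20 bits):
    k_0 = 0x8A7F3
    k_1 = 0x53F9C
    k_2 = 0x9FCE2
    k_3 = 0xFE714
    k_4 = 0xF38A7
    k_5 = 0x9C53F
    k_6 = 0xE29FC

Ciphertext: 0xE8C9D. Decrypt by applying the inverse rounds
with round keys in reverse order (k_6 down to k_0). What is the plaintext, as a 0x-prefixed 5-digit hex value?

s_0 = ciphertext = 0xE8C9D
s_1 = InvRound(s_0, k_6) = 0x684BE
s_2 = InvRound(s_1, k_5) = 0x8867D
s_3 = InvRound(s_2, k_4) = 0x3AD9B
s_4 = InvRound(s_3, k_3) = 0x3AF14
s_5 = InvRound(s_4, k_2) = 0x2BF5A
s_6 = InvRound(s_5, k_1) = 0xA1CAC
s_7 = InvRound(s_6, k_0) = 0x51C2D

0x51C2D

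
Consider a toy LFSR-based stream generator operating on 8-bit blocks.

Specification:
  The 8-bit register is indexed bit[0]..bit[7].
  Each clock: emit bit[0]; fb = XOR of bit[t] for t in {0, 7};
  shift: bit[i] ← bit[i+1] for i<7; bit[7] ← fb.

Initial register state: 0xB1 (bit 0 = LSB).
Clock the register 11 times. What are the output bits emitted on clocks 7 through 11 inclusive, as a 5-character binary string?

01000

reg_0 = 0xB1
clock 1: out=1, reg = 0x58
clock 2: out=0, reg = 0x2C
clock 3: out=0, reg = 0x16
clock 4: out=0, reg = 0x0B
clock 5: out=1, reg = 0x85
clock 6: out=1, reg = 0x42
clock 7: out=0, reg = 0x21
clock 8: out=1, reg = 0x90
clock 9: out=0, reg = 0xC8
clock 10: out=0, reg = 0xE4
clock 11: out=0, reg = 0xF2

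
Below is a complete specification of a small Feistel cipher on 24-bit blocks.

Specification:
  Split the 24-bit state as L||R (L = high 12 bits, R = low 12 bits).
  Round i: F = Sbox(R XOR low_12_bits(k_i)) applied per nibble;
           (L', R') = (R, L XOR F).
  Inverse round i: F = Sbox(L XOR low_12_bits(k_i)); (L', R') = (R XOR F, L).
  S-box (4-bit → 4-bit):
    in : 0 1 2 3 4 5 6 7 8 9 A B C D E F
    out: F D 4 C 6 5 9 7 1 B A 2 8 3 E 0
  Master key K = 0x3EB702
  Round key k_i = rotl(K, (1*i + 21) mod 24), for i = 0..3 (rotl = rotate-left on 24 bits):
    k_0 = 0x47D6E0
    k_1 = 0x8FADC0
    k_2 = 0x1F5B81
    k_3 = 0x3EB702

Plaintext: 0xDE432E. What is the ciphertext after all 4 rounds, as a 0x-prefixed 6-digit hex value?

0xB9FE37

s_0 = plaintext = 0xDE432E
s_1 = Round(s_0, k_0) = 0x32E86A
s_2 = Round(s_1, k_1) = 0x86A684
s_3 = Round(s_2, k_2) = 0x684B9F
s_4 = Round(s_3, k_3) = 0xB9FE37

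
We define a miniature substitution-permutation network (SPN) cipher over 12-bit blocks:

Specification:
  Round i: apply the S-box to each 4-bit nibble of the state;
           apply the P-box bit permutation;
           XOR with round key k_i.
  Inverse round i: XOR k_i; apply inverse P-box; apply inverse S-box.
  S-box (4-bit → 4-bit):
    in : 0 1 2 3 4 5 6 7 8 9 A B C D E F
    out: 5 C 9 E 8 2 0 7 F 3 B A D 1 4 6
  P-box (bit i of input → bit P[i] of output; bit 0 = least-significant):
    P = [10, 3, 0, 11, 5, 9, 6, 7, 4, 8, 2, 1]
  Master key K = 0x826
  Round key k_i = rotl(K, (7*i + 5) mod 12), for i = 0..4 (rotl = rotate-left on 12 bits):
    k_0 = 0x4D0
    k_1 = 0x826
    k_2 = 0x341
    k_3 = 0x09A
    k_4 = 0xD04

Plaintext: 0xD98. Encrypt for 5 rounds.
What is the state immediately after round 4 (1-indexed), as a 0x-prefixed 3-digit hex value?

0x64B

s_0 = plaintext = 0xD98
s_1 = Round(s_0, k_0) = 0xAE9
s_2 = Round(s_1, k_1) = 0xD7C
s_3 = Round(s_2, k_2) = 0xD30
s_4 = Round(s_3, k_3) = 0x64B
s_5 = Round(s_4, k_4) = 0x58C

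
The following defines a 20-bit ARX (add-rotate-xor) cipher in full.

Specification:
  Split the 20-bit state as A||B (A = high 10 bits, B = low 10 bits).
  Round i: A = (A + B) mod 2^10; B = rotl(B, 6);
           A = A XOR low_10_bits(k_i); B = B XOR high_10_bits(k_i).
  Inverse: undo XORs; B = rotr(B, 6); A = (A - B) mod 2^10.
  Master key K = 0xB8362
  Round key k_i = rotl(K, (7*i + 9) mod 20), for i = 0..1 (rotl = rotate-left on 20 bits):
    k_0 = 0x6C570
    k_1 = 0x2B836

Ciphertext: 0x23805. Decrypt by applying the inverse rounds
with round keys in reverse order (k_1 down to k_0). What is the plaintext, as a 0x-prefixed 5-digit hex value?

s_0 = ciphertext = 0x23805
s_1 = InvRound(s_0, k_1) = 0x81AB2
s_2 = InvRound(s_1, k_0) = 0xCE83C

0xCE83C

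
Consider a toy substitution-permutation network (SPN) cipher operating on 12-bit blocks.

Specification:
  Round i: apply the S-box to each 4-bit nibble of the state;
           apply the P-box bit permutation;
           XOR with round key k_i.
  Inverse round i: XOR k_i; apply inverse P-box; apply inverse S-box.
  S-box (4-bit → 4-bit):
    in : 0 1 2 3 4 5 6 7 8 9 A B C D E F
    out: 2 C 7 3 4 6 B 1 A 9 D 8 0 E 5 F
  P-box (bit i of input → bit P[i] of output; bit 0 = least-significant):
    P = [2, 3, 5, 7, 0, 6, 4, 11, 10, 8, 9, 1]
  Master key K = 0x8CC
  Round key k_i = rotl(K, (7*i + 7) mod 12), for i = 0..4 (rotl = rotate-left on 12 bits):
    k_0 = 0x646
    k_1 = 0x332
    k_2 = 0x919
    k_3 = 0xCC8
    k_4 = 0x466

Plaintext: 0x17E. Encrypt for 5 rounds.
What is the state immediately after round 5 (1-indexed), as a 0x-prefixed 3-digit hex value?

0xB34

s_0 = plaintext = 0x17E
s_1 = Round(s_0, k_0) = 0x461
s_2 = Round(s_1, k_1) = 0x9D3
s_3 = Round(s_2, k_2) = 0x547
s_4 = Round(s_3, k_3) = 0xFDC
s_5 = Round(s_4, k_4) = 0xB34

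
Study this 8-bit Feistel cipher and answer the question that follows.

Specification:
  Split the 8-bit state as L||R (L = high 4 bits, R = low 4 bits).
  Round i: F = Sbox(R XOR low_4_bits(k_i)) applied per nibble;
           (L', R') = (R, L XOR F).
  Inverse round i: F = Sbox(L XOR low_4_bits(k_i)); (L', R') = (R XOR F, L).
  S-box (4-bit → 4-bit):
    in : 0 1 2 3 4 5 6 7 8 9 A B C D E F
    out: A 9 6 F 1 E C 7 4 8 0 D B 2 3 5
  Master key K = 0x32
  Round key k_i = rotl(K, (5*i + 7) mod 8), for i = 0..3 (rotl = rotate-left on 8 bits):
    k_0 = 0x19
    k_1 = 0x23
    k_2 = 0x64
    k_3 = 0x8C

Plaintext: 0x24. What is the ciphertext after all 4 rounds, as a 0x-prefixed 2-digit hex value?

0x53

s_0 = plaintext = 0x24
s_1 = Round(s_0, k_0) = 0x40
s_2 = Round(s_1, k_1) = 0x0B
s_3 = Round(s_2, k_2) = 0xB5
s_4 = Round(s_3, k_3) = 0x53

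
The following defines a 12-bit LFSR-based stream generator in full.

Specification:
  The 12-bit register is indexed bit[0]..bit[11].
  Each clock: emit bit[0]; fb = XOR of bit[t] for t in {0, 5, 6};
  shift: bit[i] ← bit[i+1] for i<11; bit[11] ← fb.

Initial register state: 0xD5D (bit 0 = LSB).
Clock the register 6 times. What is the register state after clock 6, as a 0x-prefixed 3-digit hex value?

reg_0 = 0xD5D
clock 1: out=1, reg = 0x6AE
clock 2: out=0, reg = 0xB57
clock 3: out=1, reg = 0x5AB
clock 4: out=1, reg = 0x2D5
clock 5: out=1, reg = 0x16A
clock 6: out=0, reg = 0x0B5

0x0B5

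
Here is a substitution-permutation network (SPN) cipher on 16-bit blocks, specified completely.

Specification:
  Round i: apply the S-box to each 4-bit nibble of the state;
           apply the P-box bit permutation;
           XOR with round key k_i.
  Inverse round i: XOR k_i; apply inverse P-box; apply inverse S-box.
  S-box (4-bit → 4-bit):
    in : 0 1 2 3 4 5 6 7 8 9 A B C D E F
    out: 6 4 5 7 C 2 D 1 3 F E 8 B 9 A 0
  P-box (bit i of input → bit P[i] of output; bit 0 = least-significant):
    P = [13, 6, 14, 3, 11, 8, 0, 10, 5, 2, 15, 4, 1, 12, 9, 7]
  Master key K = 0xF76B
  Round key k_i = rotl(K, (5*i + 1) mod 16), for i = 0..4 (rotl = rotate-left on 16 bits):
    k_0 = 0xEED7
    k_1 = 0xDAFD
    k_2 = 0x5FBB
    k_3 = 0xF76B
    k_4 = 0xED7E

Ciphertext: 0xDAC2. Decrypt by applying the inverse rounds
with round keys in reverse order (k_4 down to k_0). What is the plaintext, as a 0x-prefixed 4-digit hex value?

s_0 = ciphertext = 0xDAC2
s_1 = InvRound(s_0, k_4) = 0xACED
s_2 = InvRound(s_1, k_3) = 0x9581
s_3 = InvRound(s_2, k_2) = 0x2674
s_4 = InvRound(s_3, k_1) = 0xE166
s_5 = InvRound(s_4, k_0) = 0x4D9F

0x4D9F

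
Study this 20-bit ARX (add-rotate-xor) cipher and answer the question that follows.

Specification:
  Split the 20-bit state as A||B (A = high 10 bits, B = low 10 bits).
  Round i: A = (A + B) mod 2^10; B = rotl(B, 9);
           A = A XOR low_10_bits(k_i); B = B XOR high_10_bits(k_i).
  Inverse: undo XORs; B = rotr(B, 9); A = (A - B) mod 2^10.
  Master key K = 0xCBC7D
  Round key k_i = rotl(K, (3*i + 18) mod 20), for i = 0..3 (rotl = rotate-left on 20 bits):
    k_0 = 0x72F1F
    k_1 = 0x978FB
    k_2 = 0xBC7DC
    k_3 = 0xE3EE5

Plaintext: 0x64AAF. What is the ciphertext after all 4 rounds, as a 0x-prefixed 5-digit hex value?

s_0 = plaintext = 0x64AAF
s_1 = Round(s_0, k_0) = 0xD7A9C
s_2 = Round(s_1, k_1) = 0x40710
s_3 = Round(s_2, k_2) = 0xF3779
s_4 = Round(s_3, k_3) = 0x68C33

0x68C33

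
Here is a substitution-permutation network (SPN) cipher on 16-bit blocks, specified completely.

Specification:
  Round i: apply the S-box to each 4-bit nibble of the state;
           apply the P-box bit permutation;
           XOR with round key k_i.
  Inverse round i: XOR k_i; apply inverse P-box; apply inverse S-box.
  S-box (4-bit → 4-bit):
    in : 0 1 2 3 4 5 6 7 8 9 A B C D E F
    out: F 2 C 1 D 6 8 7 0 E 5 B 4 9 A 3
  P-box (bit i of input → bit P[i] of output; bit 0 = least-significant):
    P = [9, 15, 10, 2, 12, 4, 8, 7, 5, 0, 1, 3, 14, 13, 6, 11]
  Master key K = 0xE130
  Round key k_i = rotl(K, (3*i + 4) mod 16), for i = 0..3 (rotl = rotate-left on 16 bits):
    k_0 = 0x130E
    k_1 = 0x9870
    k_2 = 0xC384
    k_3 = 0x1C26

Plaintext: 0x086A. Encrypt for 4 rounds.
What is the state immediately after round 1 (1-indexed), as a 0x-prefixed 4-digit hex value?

0x7DCE

s_0 = plaintext = 0x086A
s_1 = Round(s_0, k_0) = 0x7DCE
s_2 = Round(s_1, k_1) = 0x791C
s_3 = Round(s_2, k_2) = 0xA7DF
s_4 = Round(s_3, k_3) = 0xCEC5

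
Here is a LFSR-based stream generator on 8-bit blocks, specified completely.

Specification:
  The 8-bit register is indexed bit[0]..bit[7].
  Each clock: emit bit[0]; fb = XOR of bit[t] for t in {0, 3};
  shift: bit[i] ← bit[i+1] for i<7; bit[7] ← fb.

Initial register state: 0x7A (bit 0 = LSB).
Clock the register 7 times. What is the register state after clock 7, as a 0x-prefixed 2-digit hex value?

0xAA

reg_0 = 0x7A
clock 1: out=0, reg = 0xBD
clock 2: out=1, reg = 0x5E
clock 3: out=0, reg = 0xAF
clock 4: out=1, reg = 0x57
clock 5: out=1, reg = 0xAB
clock 6: out=1, reg = 0x55
clock 7: out=1, reg = 0xAA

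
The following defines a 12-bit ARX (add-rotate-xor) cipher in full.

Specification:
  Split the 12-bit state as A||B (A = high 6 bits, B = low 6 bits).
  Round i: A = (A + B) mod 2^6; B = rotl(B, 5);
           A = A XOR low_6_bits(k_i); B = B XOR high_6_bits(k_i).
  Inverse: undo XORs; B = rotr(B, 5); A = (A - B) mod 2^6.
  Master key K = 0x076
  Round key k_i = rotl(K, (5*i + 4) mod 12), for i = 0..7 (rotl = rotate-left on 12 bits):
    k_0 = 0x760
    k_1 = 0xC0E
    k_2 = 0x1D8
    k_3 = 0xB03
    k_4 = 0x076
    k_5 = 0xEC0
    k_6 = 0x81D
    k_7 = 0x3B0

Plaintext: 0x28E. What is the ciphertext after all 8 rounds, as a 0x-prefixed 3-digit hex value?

0xE69

s_0 = plaintext = 0x28E
s_1 = Round(s_0, k_0) = 0xE1A
s_2 = Round(s_1, k_1) = 0x73D
s_3 = Round(s_2, k_2) = 0x079
s_4 = Round(s_3, k_3) = 0xE50
s_5 = Round(s_4, k_4) = 0xFC9
s_6 = Round(s_5, k_5) = 0x21F
s_7 = Round(s_6, k_6) = 0xE8F
s_8 = Round(s_7, k_7) = 0xE69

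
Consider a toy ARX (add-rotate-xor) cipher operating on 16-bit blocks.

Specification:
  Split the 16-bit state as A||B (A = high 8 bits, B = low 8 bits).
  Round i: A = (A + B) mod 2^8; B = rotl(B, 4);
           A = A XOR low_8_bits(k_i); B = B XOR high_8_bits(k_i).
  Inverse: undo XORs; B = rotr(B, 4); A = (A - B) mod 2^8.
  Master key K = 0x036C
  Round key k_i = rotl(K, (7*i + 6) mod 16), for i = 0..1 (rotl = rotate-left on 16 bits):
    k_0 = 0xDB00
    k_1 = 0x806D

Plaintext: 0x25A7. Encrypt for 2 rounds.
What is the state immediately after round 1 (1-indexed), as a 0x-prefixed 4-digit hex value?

s_0 = plaintext = 0x25A7
s_1 = Round(s_0, k_0) = 0xCCA1
s_2 = Round(s_1, k_1) = 0x009A

0xCCA1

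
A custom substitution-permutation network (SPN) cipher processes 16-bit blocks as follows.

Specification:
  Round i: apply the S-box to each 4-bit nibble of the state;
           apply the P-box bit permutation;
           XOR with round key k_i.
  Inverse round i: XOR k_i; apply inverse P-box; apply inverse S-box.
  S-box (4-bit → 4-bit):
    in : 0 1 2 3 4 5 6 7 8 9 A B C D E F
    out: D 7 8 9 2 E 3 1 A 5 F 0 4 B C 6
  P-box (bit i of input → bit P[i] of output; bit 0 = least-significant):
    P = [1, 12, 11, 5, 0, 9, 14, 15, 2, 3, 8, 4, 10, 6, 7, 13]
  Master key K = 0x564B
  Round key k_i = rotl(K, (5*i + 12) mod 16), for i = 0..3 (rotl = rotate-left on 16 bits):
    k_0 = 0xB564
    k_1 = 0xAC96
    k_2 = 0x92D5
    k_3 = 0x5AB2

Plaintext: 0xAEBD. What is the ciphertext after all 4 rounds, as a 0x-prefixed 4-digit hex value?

s_0 = plaintext = 0xAEBD
s_1 = Round(s_0, k_0) = 0x8096
s_2 = Round(s_1, k_1) = 0xDDC1
s_3 = Round(s_2, k_2) = 0xEE8B
s_4 = Round(s_3, k_3) = 0xF922

0xF922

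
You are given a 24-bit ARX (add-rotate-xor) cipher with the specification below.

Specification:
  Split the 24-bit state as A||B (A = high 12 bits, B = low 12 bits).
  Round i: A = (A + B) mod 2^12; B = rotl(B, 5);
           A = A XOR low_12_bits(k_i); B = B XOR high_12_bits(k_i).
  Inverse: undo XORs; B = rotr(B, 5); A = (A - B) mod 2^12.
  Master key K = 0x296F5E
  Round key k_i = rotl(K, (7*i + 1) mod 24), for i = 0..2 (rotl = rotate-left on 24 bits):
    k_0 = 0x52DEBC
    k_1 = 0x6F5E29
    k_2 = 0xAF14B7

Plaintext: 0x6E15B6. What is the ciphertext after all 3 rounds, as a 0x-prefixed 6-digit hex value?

0x6DDCA5

s_0 = plaintext = 0x6E15B6
s_1 = Round(s_0, k_0) = 0x22B3E6
s_2 = Round(s_1, k_1) = 0x838A32
s_3 = Round(s_2, k_2) = 0x6DDCA5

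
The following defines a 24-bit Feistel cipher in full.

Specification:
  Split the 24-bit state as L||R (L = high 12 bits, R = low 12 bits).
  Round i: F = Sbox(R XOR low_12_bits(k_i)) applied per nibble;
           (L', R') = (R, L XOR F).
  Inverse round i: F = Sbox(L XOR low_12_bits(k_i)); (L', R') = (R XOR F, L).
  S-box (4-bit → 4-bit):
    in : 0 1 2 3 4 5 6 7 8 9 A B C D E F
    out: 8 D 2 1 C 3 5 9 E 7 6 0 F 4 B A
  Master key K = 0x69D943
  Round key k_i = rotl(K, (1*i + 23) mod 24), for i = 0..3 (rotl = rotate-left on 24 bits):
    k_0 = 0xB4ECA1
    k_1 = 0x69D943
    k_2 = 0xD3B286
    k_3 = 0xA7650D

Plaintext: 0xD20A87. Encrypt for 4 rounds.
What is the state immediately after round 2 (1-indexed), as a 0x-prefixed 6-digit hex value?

0x805742

s_0 = plaintext = 0xD20A87
s_1 = Round(s_0, k_0) = 0xA87805
s_2 = Round(s_1, k_1) = 0x805742
s_3 = Round(s_2, k_2) = 0x742BF9
s_4 = Round(s_3, k_3) = 0xBF9CEE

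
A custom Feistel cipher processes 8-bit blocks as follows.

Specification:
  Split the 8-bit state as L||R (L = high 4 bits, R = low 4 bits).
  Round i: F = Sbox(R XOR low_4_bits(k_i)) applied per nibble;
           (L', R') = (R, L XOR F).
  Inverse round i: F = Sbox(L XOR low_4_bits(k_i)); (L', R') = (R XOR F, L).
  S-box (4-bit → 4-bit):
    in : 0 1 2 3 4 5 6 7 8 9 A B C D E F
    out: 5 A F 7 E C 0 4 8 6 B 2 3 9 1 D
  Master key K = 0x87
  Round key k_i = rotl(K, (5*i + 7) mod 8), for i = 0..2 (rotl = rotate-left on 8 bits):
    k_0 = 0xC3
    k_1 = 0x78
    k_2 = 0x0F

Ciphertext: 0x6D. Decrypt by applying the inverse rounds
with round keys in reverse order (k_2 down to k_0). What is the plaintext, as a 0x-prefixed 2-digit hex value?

s_0 = ciphertext = 0x6D
s_1 = InvRound(s_0, k_2) = 0xB6
s_2 = InvRound(s_1, k_1) = 0x1B
s_3 = InvRound(s_2, k_0) = 0x41

0x41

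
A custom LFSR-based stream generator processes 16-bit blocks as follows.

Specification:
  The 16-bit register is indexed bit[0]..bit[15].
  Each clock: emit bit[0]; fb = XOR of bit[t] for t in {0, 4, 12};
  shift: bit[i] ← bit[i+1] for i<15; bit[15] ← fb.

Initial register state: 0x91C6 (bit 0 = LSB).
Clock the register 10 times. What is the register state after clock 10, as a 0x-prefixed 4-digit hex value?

0xB8E4

reg_0 = 0x91C6
clock 1: out=0, reg = 0xC8E3
clock 2: out=1, reg = 0xE471
clock 3: out=1, reg = 0x7238
clock 4: out=0, reg = 0x391C
clock 5: out=0, reg = 0x1C8E
clock 6: out=0, reg = 0x8E47
clock 7: out=1, reg = 0xC723
clock 8: out=1, reg = 0xE391
clock 9: out=1, reg = 0x71C8
clock 10: out=0, reg = 0xB8E4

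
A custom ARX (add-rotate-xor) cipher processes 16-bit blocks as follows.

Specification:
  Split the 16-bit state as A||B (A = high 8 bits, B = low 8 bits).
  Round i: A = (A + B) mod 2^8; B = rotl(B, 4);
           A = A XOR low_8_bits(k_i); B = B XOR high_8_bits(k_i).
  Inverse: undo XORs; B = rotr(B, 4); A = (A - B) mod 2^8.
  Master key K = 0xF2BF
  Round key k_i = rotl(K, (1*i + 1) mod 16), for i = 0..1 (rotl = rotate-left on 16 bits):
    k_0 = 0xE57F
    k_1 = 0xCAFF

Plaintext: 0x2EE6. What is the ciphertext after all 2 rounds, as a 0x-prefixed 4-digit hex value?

0x0972

s_0 = plaintext = 0x2EE6
s_1 = Round(s_0, k_0) = 0x6B8B
s_2 = Round(s_1, k_1) = 0x0972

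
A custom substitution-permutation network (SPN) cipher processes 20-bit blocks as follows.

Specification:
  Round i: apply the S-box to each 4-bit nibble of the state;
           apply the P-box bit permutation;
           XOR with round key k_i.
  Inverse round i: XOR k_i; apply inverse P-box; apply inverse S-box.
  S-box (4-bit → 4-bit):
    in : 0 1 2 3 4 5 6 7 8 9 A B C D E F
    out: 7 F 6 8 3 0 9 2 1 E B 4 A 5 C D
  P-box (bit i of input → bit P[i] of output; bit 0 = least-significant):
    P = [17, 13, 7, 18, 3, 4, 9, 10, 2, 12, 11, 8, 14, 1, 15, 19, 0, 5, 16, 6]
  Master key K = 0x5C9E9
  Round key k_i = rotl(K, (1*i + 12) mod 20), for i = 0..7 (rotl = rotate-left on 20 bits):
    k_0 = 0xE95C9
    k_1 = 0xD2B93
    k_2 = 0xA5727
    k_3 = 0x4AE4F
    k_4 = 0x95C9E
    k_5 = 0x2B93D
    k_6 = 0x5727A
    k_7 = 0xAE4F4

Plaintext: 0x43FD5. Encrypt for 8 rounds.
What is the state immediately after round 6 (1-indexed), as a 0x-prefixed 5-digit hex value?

0x964A1

s_0 = plaintext = 0x43FD5
s_1 = Round(s_0, k_0) = 0x69EE4
s_2 = Round(s_1, k_1) = 0x784D0
s_3 = Round(s_2, k_2) = 0x8258B
s_4 = Round(s_3, k_3) = 0x42EC4
s_5 = Round(s_4, k_4) = 0xBF1AD
s_6 = Round(s_5, k_5) = 0x964A1
s_7 = Round(s_6, k_6) = 0xA0686
s_8 = Round(s_7, k_7) = 0xC259B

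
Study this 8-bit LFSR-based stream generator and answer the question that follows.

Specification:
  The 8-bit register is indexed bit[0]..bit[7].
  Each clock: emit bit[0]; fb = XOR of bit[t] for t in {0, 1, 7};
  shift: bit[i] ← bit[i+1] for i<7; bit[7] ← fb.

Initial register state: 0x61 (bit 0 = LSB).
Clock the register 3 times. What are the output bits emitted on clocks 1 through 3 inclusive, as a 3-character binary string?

100

reg_0 = 0x61
clock 1: out=1, reg = 0xB0
clock 2: out=0, reg = 0xD8
clock 3: out=0, reg = 0xEC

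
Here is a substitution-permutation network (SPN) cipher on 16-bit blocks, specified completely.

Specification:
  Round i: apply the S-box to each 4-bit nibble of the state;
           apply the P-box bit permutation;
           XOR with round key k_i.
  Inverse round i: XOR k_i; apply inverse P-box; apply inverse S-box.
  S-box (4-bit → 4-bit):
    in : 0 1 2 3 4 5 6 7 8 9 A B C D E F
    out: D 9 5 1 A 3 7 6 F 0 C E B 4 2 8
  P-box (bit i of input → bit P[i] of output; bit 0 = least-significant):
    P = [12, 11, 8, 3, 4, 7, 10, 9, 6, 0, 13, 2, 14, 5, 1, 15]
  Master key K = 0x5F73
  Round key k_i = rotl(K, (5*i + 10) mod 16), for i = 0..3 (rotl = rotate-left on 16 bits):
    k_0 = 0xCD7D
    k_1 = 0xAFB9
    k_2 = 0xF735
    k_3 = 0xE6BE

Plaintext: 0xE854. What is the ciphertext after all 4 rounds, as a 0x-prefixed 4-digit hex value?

0x6393

s_0 = plaintext = 0xE854
s_1 = Round(s_0, k_0) = 0xE580
s_2 = Round(s_1, k_1) = 0xB840
s_3 = Round(s_2, k_2) = 0x44DA
s_4 = Round(s_3, k_3) = 0x6393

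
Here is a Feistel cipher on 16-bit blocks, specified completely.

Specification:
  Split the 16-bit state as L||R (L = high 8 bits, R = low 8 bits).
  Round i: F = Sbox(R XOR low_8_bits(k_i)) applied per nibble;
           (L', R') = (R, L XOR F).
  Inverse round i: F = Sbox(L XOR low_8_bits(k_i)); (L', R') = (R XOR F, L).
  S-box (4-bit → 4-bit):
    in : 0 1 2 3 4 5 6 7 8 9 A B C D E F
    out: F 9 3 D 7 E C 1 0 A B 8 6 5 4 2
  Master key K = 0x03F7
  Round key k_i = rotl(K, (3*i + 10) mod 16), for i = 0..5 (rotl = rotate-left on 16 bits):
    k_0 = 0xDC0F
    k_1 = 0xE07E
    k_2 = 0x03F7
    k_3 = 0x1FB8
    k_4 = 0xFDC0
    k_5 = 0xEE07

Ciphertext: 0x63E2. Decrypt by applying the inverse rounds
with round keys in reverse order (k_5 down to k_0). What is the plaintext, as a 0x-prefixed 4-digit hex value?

s_0 = ciphertext = 0x63E2
s_1 = InvRound(s_0, k_5) = 0x2563
s_2 = InvRound(s_1, k_4) = 0x2D25
s_3 = InvRound(s_2, k_3) = 0x8B2D
s_4 = InvRound(s_3, k_2) = 0x3B8B
s_5 = InvRound(s_4, k_1) = 0xF53B
s_6 = InvRound(s_5, k_0) = 0x10F5

0x10F5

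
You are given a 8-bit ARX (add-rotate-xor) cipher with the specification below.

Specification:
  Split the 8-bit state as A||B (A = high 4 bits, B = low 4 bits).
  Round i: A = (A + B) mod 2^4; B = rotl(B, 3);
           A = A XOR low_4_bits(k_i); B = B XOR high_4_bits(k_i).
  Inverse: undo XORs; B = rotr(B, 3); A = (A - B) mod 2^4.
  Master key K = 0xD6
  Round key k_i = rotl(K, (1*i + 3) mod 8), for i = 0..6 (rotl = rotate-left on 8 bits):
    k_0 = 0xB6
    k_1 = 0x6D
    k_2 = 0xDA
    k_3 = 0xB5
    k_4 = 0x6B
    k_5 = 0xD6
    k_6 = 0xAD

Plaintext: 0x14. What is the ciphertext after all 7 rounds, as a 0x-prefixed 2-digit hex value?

s_0 = plaintext = 0x14
s_1 = Round(s_0, k_0) = 0x39
s_2 = Round(s_1, k_1) = 0x1A
s_3 = Round(s_2, k_2) = 0x18
s_4 = Round(s_3, k_3) = 0xCF
s_5 = Round(s_4, k_4) = 0x09
s_6 = Round(s_5, k_5) = 0xF1
s_7 = Round(s_6, k_6) = 0xD2

0xD2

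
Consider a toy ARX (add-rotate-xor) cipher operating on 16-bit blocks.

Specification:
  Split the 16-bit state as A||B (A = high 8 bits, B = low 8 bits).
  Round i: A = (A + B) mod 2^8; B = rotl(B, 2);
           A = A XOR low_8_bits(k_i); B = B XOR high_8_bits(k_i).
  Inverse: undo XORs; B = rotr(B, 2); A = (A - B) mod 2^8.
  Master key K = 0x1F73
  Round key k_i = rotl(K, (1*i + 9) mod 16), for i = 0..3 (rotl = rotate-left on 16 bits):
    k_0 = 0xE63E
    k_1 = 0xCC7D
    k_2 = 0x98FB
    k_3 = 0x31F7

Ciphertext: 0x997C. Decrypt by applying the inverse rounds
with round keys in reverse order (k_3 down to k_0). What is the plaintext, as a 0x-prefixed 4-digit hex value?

s_0 = ciphertext = 0x997C
s_1 = InvRound(s_0, k_3) = 0x1B53
s_2 = InvRound(s_1, k_2) = 0xEEF2
s_3 = InvRound(s_2, k_1) = 0x048F
s_4 = InvRound(s_3, k_0) = 0xE05A

0xE05A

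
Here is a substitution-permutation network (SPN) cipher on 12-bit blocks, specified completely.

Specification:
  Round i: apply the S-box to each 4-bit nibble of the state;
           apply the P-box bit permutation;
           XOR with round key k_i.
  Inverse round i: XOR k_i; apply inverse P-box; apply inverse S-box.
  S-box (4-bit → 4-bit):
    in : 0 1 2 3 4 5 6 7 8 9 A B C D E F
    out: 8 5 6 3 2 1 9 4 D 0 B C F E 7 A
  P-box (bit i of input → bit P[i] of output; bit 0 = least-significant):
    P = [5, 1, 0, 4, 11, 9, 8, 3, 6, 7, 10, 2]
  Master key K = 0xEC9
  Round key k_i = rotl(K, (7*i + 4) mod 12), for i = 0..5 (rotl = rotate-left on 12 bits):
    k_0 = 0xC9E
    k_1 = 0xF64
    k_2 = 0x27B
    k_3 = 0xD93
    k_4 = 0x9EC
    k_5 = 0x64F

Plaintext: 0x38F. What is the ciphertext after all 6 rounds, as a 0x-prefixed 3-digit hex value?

s_0 = plaintext = 0x38F
s_1 = Round(s_0, k_0) = 0x544
s_2 = Round(s_1, k_1) = 0xD26
s_3 = Round(s_2, k_2) = 0x5CF
s_4 = Round(s_3, k_3) = 0x6C9
s_5 = Round(s_4, k_4) = 0x2A0
s_6 = Round(s_5, k_5) = 0x8D7

0x8D7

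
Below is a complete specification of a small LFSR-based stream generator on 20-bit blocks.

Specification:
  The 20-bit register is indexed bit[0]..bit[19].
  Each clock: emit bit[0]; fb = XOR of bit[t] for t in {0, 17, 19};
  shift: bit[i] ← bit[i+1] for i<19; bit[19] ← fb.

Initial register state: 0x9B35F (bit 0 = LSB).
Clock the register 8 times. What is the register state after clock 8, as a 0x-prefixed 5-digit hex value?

reg_0 = 0x9B35F
clock 1: out=1, reg = 0x4D9AF
clock 2: out=1, reg = 0xA6CD7
clock 3: out=1, reg = 0xD366B
clock 4: out=1, reg = 0x69B35
clock 5: out=1, reg = 0x34D9A
clock 6: out=0, reg = 0x9A6CD
clock 7: out=1, reg = 0x4D366
clock 8: out=0, reg = 0x269B3

0x269B3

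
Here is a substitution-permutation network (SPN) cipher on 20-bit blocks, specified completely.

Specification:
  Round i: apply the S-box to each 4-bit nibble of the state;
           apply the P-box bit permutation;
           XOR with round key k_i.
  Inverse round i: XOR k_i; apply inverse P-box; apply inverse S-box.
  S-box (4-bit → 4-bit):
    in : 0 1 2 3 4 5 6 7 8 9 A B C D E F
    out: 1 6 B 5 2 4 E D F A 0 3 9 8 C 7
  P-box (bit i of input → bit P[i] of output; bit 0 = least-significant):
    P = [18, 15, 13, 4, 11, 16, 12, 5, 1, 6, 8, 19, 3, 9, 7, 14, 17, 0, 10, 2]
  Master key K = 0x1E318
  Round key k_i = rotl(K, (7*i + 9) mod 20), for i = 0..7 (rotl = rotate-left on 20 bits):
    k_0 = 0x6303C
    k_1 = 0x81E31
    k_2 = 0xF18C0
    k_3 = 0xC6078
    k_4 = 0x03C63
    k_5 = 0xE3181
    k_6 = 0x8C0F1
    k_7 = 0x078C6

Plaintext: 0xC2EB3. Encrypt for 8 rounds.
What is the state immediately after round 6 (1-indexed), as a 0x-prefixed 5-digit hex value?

s_0 = plaintext = 0xC2EB3
s_1 = Round(s_0, k_0) = 0x95B30
s_2 = Round(s_1, k_1) = 0xC06F6
s_3 = Round(s_2, k_2) = 0x4A19C
s_4 = Round(s_3, k_3) = 0x96109
s_5 = Round(s_4, k_4) = 0x0F7B6
s_6 = Round(s_5, k_5) = 0x59A1B
s_7 = Round(s_6, k_6) = 0xD16F1
s_8 = Round(s_7, k_7) = 0x9C302

0x59A1B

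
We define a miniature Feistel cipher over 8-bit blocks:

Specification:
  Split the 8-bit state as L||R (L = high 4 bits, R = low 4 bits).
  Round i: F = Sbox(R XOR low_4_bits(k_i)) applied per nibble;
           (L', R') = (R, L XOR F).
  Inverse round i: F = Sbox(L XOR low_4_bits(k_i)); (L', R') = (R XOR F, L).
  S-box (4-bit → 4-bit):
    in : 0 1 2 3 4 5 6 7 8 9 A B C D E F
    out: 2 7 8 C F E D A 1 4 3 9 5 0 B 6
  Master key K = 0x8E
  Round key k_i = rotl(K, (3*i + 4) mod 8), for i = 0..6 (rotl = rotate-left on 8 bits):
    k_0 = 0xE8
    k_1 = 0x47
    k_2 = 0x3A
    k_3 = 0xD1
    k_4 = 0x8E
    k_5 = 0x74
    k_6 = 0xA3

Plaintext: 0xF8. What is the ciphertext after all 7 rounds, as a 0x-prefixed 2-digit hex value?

s_0 = plaintext = 0xF8
s_1 = Round(s_0, k_0) = 0x8D
s_2 = Round(s_1, k_1) = 0xDB
s_3 = Round(s_2, k_2) = 0xBA
s_4 = Round(s_3, k_3) = 0xA2
s_5 = Round(s_4, k_4) = 0x2F
s_6 = Round(s_5, k_5) = 0xFB
s_7 = Round(s_6, k_6) = 0xBE

0xBE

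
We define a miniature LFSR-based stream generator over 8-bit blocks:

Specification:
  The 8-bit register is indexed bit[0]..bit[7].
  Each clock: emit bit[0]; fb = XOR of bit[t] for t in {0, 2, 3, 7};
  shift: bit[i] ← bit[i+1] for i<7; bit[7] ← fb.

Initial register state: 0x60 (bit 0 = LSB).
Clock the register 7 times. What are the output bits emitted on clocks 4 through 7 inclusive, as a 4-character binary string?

reg_0 = 0x60
clock 1: out=0, reg = 0x30
clock 2: out=0, reg = 0x18
clock 3: out=0, reg = 0x8C
clock 4: out=0, reg = 0xC6
clock 5: out=0, reg = 0x63
clock 6: out=1, reg = 0xB1
clock 7: out=1, reg = 0x58

0011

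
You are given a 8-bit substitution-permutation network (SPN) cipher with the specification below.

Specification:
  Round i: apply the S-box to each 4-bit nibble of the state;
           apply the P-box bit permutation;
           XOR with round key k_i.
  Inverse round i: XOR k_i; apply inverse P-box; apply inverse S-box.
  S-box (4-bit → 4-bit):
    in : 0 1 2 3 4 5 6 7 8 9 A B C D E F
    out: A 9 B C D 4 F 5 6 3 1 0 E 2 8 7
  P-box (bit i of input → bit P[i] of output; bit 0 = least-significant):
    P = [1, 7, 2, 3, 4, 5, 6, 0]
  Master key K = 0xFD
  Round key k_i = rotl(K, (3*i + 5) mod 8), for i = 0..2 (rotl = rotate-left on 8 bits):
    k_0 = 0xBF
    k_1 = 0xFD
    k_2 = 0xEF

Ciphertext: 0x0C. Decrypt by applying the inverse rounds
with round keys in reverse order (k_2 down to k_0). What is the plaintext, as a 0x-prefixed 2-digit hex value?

s_0 = ciphertext = 0x0C
s_1 = InvRound(s_0, k_2) = 0xC9
s_2 = InvRound(s_1, k_1) = 0x95
s_3 = InvRound(s_2, k_0) = 0xD1

0xD1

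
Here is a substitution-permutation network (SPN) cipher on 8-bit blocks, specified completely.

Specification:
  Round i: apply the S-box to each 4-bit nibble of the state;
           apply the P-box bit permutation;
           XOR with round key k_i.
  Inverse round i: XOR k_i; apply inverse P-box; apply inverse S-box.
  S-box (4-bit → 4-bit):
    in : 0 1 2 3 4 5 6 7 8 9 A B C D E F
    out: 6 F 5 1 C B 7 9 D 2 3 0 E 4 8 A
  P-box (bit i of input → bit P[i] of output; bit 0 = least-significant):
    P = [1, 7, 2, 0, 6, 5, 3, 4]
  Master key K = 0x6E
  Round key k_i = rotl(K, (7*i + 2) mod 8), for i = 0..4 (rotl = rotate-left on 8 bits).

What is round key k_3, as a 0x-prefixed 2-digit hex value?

K = 0x6E
k_0 = rotl(K, (7*0+2) mod 8) = rotl(K, 2) = 0xB9
k_1 = rotl(K, (7*1+2) mod 8) = rotl(K, 1) = 0xDC
k_2 = rotl(K, (7*2+2) mod 8) = rotl(K, 0) = 0x6E
k_3 = rotl(K, (7*3+2) mod 8) = rotl(K, 7) = 0x37

0x37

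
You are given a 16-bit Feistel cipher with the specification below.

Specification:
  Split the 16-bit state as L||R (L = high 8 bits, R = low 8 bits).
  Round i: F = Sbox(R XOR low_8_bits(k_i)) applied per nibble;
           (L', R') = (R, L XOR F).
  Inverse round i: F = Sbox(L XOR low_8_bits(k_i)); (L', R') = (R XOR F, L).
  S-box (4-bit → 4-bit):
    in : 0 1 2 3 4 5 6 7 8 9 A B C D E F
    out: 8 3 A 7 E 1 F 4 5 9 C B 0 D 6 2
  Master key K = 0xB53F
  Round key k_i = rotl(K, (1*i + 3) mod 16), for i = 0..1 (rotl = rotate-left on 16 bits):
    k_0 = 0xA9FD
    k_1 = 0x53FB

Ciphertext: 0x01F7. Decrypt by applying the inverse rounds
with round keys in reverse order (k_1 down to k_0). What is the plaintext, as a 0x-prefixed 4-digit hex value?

s_0 = ciphertext = 0x01F7
s_1 = InvRound(s_0, k_1) = 0xDB01
s_2 = InvRound(s_1, k_0) = 0xAEDB

0xAEDB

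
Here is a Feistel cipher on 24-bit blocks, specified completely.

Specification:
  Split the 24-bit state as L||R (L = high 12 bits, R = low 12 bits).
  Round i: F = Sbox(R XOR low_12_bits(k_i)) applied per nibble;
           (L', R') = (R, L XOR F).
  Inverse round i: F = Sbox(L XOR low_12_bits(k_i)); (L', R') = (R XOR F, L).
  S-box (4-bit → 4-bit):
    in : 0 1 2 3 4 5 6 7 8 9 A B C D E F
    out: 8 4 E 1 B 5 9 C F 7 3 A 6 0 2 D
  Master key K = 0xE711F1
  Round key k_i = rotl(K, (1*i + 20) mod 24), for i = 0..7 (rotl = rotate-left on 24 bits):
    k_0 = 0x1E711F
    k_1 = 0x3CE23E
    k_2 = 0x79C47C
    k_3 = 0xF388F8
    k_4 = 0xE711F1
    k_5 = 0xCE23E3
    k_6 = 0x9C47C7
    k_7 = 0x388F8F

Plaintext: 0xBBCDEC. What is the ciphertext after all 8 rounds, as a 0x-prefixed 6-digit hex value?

s_0 = plaintext = 0xBBCDEC
s_1 = Round(s_0, k_0) = 0xDECD6D
s_2 = Round(s_1, k_1) = 0xD6D0BD
s_3 = Round(s_2, k_2) = 0x0BD609
s_4 = Round(s_3, k_3) = 0x609269
s_5 = Round(s_4, k_4) = 0x269776
s_6 = Round(s_5, k_5) = 0x77691C
s_7 = Round(s_6, k_6) = 0x91C57C
s_8 = Round(s_7, k_7) = 0x57CACD

0x57CACD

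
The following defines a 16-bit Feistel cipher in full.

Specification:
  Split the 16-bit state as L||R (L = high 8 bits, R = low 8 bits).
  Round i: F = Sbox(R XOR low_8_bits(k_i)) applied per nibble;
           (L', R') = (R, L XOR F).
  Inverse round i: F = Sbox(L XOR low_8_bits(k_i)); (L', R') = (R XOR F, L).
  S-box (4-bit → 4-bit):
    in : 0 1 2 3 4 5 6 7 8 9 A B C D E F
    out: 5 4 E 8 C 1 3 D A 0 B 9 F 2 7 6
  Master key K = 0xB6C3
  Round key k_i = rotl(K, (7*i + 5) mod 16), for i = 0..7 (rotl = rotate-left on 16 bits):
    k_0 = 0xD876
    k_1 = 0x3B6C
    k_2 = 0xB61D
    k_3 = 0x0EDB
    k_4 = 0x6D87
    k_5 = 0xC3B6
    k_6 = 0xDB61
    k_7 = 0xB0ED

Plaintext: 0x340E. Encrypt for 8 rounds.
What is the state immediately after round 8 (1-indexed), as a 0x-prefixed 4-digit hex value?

0xDD6C

s_0 = plaintext = 0x340E
s_1 = Round(s_0, k_0) = 0x0EEE
s_2 = Round(s_1, k_1) = 0xEEA0
s_3 = Round(s_2, k_2) = 0xA07C
s_4 = Round(s_3, k_3) = 0x7C1D
s_5 = Round(s_4, k_4) = 0x1D77
s_6 = Round(s_5, k_5) = 0x77E9
s_7 = Round(s_6, k_6) = 0xE9DD
s_8 = Round(s_7, k_7) = 0xDD6C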